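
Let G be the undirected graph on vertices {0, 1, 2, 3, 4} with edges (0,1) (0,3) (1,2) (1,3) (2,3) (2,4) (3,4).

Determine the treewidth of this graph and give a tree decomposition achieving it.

Treewidth 2.
Bags: B1 = {1, 2, 3}  B2 = {0, 1, 3}  B3 = {2, 3, 4}
Tree: B1–B2, B1–B3

Every bag has size at most 3, so the width is 3 − 1 = 2 and tw(G) ≤ 2. On the other hand G contains the 3-clique {0, 1, 3}. A clique must lie in a single bag of any decomposition, so no decomposition can have width below 2. Therefore the treewidth is 2.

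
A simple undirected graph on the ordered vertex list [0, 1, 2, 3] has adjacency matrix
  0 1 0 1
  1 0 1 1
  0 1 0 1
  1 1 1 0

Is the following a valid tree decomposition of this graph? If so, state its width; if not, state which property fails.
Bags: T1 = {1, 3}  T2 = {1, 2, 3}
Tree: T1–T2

A tree decomposition must satisfy three properties: every vertex lies in some bag; for every edge, both endpoints lie together in some bag; and for every vertex, the bags containing it form a connected subtree. Here vertex 0 appears in no bag, so the decomposition is invalid.

No — vertex 0 appears in no bag.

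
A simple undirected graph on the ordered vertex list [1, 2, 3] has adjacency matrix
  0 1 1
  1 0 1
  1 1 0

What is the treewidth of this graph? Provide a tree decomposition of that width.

Treewidth 2.
One optimal decomposition is:
Bags: B1 = {1, 2, 3}
Tree: (single bag)

A single bag containing all 3 vertices is trivially a valid decomposition of width 2. For the lower bound, the 3 vertices {1, 2, 3} are pairwise adjacent, and any tree decomposition puts a clique entirely inside one bag — forcing width ≥ 2. Hence tw(G) = 2 exactly.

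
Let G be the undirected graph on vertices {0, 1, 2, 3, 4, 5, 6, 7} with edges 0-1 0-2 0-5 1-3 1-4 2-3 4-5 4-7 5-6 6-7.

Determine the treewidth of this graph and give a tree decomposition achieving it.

Treewidth 2.
One optimal decomposition is:
Bags: B1 = {5, 6, 7}  B2 = {4, 5, 7}  B3 = {0, 4, 5}  B4 = {0, 1, 4}  B5 = {0, 1, 2}  B6 = {1, 2, 3}
Tree: B1–B2, B2–B3, B3–B4, B4–B5, B5–B6

Every bag has size at most 3, so the width is 3 − 1 = 2 and tw(G) ≤ 2. The edges 6–7–4–5–6 form a cycle, so G is not a tree and its treewidth is at least 2. Therefore the treewidth is 2.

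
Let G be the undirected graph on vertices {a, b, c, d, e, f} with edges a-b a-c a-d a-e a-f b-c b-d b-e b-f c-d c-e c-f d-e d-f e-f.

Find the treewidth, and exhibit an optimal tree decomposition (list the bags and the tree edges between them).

Treewidth 5.
One such decomposition:
Bags: B1 = {a, b, c, d, e, f}
Tree: (single bag)

With just one bag of size 6, the width is 6 − 1 = 5, so tw(G) ≤ 5. On the other hand G contains the 6-clique {a, b, c, d, e, f}. A clique must lie in a single bag of any decomposition, so no decomposition can have width below 5. The upper and lower bounds meet at 5, so that is the treewidth.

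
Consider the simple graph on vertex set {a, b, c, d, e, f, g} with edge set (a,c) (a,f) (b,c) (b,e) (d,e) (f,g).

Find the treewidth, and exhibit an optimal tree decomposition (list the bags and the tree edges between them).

Treewidth 1.
Bags: B1 = {a, f}  B2 = {a, c}  B3 = {b, c}  B4 = {b, e}  B5 = {d, e}  B6 = {f, g}
Tree: B1–B2, B2–B3, B3–B4, B4–B5, B1–B6

The largest bag has 2 vertices, giving width 1; this decomposition certifies tw(G) ≤ 1. Any graph with an edge has treewidth ≥ 1, and G has the edge a–f. Hence tw(G) = 1 exactly.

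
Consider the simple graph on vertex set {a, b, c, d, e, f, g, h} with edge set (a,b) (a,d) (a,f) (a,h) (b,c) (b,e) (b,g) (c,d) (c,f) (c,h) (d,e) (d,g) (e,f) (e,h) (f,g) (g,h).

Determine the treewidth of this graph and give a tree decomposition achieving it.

Every bag has size at most 5, so the width is 5 − 1 = 4 and tw(G) ≤ 4. For the lower bound: the 5 vertex sets {a,h}, {d,g}, {b,c}, {e}, {f} are disjoint, each induces a connected subgraph, and every pair is joined by at least one edge of G. Contracting each set to a single vertex therefore yields K_{5} as a minor, and since treewidth is minor-monotone, tw(G) ≥ tw(K_{5}) = 4. The upper and lower bounds meet at 4, so that is the treewidth.

Treewidth 4.
One such decomposition:
Bags: B1 = {a, c, e, g, h}  B2 = {a, c, d, e, g}  B3 = {a, b, c, e, g}  B4 = {a, c, e, f, g}
Tree: B1–B2, B2–B3, B3–B4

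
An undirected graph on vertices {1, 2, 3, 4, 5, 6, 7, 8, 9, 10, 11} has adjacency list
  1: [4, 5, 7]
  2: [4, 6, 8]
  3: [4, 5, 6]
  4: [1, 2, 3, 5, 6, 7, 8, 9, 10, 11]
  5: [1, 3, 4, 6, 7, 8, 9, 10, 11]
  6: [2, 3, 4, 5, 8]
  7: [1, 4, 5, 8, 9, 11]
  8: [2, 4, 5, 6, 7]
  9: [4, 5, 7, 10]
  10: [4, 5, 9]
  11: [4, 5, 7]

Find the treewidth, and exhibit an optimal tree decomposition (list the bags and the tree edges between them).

Treewidth 3.
One optimal decomposition is:
Bags: B1 = {4, 5, 6, 8}  B2 = {4, 5, 7, 8}  B3 = {4, 5, 7, 11}  B4 = {2, 4, 6, 8}  B5 = {3, 4, 5, 6}  B6 = {1, 4, 5, 7}  B7 = {4, 5, 7, 9}  B8 = {4, 5, 9, 10}
Tree: B1–B2, B2–B3, B1–B4, B1–B5, B2–B6, B3–B7, B7–B8

Each bag holds 4 vertices, so the decomposition has width 3, which upper-bounds the treewidth. For the lower bound, the 4 vertices {2, 4, 6, 8} are pairwise adjacent, and any tree decomposition puts a clique entirely inside one bag — forcing width ≥ 3. The upper and lower bounds meet at 3, so that is the treewidth.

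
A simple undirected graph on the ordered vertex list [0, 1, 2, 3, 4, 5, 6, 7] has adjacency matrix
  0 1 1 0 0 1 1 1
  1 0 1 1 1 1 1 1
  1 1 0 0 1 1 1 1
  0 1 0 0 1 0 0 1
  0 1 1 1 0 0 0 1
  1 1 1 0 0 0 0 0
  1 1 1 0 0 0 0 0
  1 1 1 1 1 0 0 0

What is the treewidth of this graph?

A width-3 tree decomposition is:
Bags: B1 = {0, 1, 2, 6}  B2 = {0, 1, 2, 7}  B3 = {1, 2, 4, 7}  B4 = {1, 3, 4, 7}  B5 = {0, 1, 2, 5}
Tree: B1–B2, B2–B3, B3–B4, B2–B5
Each bag holds 4 vertices, so the decomposition has width 3, which upper-bounds the treewidth. Conversely, {0, 1, 2, 5} is a clique of size 4, and the vertices of any clique must share a bag in every tree decomposition; so some bag has ≥ 4 vertices and tw(G) ≥ 3. Combining the bounds, tw(G) = 3.

3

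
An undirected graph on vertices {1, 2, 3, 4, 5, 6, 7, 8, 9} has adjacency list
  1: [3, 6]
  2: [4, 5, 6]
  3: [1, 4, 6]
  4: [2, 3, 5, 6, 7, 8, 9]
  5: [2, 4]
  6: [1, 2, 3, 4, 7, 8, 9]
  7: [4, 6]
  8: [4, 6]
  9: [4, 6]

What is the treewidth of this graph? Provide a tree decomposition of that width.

Treewidth 2.
Bags: B1 = {2, 4, 6}  B2 = {4, 6, 7}  B3 = {2, 4, 5}  B4 = {4, 6, 8}  B5 = {4, 6, 9}  B6 = {3, 4, 6}  B7 = {1, 3, 6}
Tree: B1–B2, B1–B3, B1–B4, B4–B5, B4–B6, B6–B7

The largest bag has 3 vertices, giving width 2; this decomposition certifies tw(G) ≤ 2. For the lower bound, the 3 vertices {1, 3, 6} are pairwise adjacent, and any tree decomposition puts a clique entirely inside one bag — forcing width ≥ 2. The upper and lower bounds meet at 2, so that is the treewidth.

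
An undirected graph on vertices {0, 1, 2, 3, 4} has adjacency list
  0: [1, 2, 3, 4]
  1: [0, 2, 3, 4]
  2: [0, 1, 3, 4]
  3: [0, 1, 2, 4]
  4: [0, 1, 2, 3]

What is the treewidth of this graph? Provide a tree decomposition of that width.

A single bag containing all 5 vertices is trivially a valid decomposition of width 4. On the other hand G contains the 5-clique {0, 1, 2, 3, 4}. A clique must lie in a single bag of any decomposition, so no decomposition can have width below 4. The upper and lower bounds meet at 4, so that is the treewidth.

Treewidth 4.
Bags: B1 = {0, 1, 2, 3, 4}
Tree: (single bag)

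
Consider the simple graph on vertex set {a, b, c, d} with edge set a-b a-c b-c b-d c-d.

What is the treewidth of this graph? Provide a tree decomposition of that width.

Treewidth 2.
Bags: B1 = {b, c, d}  B2 = {a, b, c}
Tree: B1–B2

Every bag has size at most 3, so the width is 3 − 1 = 2 and tw(G) ≤ 2. On the other hand G contains the 3-clique {b, c, d}. A clique must lie in a single bag of any decomposition, so no decomposition can have width below 2. The upper and lower bounds meet at 2, so that is the treewidth.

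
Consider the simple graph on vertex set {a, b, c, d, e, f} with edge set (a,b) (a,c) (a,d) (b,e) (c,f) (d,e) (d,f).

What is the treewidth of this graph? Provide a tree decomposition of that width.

Each bag holds 3 vertices, so the decomposition has width 2, which upper-bounds the treewidth. Since e–b–a–d–e is a cycle in G, G is not acyclic. Forests are exactly the graphs of treewidth ≤ 1, so tw(G) ≥ 2. Hence tw(G) = 2 exactly.

Treewidth 2.
Bags: B1 = {b, d, e}  B2 = {a, b, d}  B3 = {a, d, f}  B4 = {a, c, f}
Tree: B1–B2, B2–B3, B3–B4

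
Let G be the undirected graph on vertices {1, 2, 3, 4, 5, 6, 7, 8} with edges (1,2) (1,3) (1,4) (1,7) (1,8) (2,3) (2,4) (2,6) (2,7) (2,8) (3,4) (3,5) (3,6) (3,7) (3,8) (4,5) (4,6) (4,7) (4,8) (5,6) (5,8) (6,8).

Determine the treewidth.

A width-4 tree decomposition is:
Bags: B1 = {1, 2, 3, 4, 7}  B2 = {1, 2, 3, 4, 8}  B3 = {2, 3, 4, 6, 8}  B4 = {3, 4, 5, 6, 8}
Tree: B1–B2, B2–B3, B3–B4
Every bag has size at most 5, so the width is 5 − 1 = 4 and tw(G) ≤ 4. Conversely, {1, 2, 3, 4, 8} is a clique of size 5, and the vertices of any clique must share a bag in every tree decomposition; so some bag has ≥ 5 vertices and tw(G) ≥ 4. The upper and lower bounds meet at 4, so that is the treewidth.

4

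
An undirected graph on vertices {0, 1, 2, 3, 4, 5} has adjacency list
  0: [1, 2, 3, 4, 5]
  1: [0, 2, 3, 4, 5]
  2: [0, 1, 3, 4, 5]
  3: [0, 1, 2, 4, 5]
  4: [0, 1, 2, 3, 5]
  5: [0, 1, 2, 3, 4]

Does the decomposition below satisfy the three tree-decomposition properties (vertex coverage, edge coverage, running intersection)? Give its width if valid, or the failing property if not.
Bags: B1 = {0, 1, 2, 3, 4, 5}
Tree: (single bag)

Yes; width 5.

Checking the three conditions: (i) the bags cover all of {0, 1, 2, 3, 4, 5}; (ii) for each edge, some bag contains both endpoints; (iii) the bags containing any fixed vertex form a subtree. All hold, so the decomposition is valid with width 6 − 1 = 5.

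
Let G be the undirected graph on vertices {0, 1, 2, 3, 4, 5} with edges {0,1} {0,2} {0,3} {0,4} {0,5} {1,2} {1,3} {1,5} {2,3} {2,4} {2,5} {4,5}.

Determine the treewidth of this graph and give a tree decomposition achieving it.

Each bag holds 4 vertices, so the decomposition has width 3, which upper-bounds the treewidth. On the other hand G contains the 4-clique {0, 1, 2, 3}. A clique must lie in a single bag of any decomposition, so no decomposition can have width below 3. The upper and lower bounds meet at 3, so that is the treewidth.

Treewidth 3.
One such decomposition:
Bags: B1 = {0, 1, 2, 3}  B2 = {0, 1, 2, 5}  B3 = {0, 2, 4, 5}
Tree: B1–B2, B2–B3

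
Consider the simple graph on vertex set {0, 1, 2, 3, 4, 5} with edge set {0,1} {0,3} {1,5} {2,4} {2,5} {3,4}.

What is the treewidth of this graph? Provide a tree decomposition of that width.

Every bag has size at most 3, so the width is 3 − 1 = 2 and tw(G) ≤ 2. The edges 3–4–2–5–1–0–3 form a cycle, so G is not a tree and its treewidth is at least 2. Hence tw(G) = 2 exactly.

Treewidth 2.
One such decomposition:
Bags: B1 = {2, 3, 4}  B2 = {2, 3, 5}  B3 = {1, 3, 5}  B4 = {0, 1, 3}
Tree: B1–B2, B2–B3, B3–B4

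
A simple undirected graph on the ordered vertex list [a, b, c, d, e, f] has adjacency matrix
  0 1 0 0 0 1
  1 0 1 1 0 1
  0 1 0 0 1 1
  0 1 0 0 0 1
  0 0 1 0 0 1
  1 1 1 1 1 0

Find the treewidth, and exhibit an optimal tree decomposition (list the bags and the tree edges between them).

Treewidth 2.
One such decomposition:
Bags: B1 = {b, c, f}  B2 = {b, d, f}  B3 = {a, b, f}  B4 = {c, e, f}
Tree: B1–B2, B1–B3, B1–B4

Every bag has size at most 3, so the width is 3 − 1 = 2 and tw(G) ≤ 2. On the other hand G contains the 3-clique {c, e, f}. A clique must lie in a single bag of any decomposition, so no decomposition can have width below 2. The upper and lower bounds meet at 2, so that is the treewidth.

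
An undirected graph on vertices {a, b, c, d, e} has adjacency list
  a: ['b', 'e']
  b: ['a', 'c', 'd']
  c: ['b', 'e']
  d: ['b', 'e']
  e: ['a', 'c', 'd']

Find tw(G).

A width-2 tree decomposition is:
Bags: B1 = {b, c, e}  B2 = {b, d, e}  B3 = {a, b, e}
Tree: B1–B2, B2–B3
Each bag holds 3 vertices, so the decomposition has width 2, which upper-bounds the treewidth. For the lower bound, G contains the cycle c–e–d–b–c, so G is not a forest; only forests have treewidth ≤ 1, hence tw(G) ≥ 2. The upper and lower bounds meet at 2, so that is the treewidth.

2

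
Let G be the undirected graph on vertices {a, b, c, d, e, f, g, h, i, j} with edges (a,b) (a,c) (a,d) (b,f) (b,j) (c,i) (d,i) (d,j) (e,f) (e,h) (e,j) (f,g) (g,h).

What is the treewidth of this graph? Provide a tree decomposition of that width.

Treewidth 2.
One such decomposition:
Bags: B1 = {a, c, i}  B2 = {a, d, i}  B3 = {a, b, d}  B4 = {b, d, j}  B5 = {b, f, j}  B6 = {e, f, j}  B7 = {e, f, g}  B8 = {e, g, h}
Tree: B1–B2, B2–B3, B3–B4, B4–B5, B5–B6, B6–B7, B7–B8

Every bag has size at most 3, so the width is 3 − 1 = 2 and tw(G) ≤ 2. For the lower bound, G contains the cycle c–i–d–a–c, so G is not a forest; only forests have treewidth ≤ 1, hence tw(G) ≥ 2. The upper and lower bounds meet at 2, so that is the treewidth.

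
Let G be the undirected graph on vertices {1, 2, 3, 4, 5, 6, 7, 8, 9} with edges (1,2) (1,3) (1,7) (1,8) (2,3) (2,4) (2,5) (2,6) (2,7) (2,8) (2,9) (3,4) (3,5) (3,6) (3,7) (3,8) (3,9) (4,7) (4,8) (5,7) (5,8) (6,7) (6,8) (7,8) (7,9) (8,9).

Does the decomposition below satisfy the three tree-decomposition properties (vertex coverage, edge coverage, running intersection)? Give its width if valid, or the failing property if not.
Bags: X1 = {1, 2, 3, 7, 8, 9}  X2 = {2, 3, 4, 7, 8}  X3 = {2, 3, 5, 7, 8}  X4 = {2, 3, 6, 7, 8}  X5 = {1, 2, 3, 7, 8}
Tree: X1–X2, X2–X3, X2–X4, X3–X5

No — bags containing vertex 1 are not connected in the tree.

A tree decomposition must satisfy three properties: every vertex lies in some bag; for every edge, both endpoints lie together in some bag; and for every vertex, the bags containing it form a connected subtree. Here bags containing vertex 1 are not connected in the tree, so the decomposition is invalid.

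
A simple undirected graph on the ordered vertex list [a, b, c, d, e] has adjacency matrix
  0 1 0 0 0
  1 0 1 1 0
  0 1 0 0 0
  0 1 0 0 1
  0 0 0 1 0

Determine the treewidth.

1

A width-1 tree decomposition is:
Bags: B1 = {b, c}  B2 = {b, d}  B3 = {d, e}  B4 = {a, b}
Tree: B1–B2, B2–B3, B2–B4
The largest bag has 2 vertices, giving width 1; this decomposition certifies tw(G) ≤ 1. Since G has at least one edge (e.g. c–b), it is not an edgeless graph, so tw(G) ≥ 1. The upper and lower bounds meet at 1, so that is the treewidth.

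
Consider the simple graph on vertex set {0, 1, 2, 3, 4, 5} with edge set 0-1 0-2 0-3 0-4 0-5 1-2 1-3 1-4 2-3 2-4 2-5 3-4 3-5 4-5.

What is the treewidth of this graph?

A width-4 tree decomposition is:
Bags: B1 = {0, 2, 3, 4, 5}  B2 = {0, 1, 2, 3, 4}
Tree: B1–B2
The largest bag has 5 vertices, giving width 4; this decomposition certifies tw(G) ≤ 4. For the lower bound, the 5 vertices {0, 1, 2, 3, 4} are pairwise adjacent, and any tree decomposition puts a clique entirely inside one bag — forcing width ≥ 4. Therefore the treewidth is 4.

4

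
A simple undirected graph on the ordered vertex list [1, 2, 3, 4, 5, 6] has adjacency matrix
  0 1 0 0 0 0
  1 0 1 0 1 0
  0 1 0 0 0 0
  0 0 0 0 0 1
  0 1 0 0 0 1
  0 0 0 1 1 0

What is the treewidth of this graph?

1

A width-1 tree decomposition is:
Bags: B1 = {5, 6}  B2 = {2, 5}  B3 = {4, 6}  B4 = {1, 2}  B5 = {2, 3}
Tree: B1–B2, B1–B3, B2–B4, B4–B5
Every bag has size at most 2, so the width is 2 − 1 = 1 and tw(G) ≤ 1. Since G has at least one edge (e.g. 6–5), it is not an edgeless graph, so tw(G) ≥ 1. Hence tw(G) = 1 exactly.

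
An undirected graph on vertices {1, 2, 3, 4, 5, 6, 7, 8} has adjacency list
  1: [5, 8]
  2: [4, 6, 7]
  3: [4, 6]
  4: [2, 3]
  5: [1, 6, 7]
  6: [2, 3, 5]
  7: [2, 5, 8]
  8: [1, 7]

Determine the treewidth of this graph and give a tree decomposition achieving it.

Treewidth 2.
Bags: B1 = {3, 4, 6}  B2 = {2, 4, 6}  B3 = {2, 5, 6}  B4 = {2, 5, 7}  B5 = {1, 5, 7}  B6 = {1, 7, 8}
Tree: B1–B2, B2–B3, B3–B4, B4–B5, B5–B6

The largest bag has 3 vertices, giving width 2; this decomposition certifies tw(G) ≤ 2. Since 3–4–2–6–3 is a cycle in G, G is not acyclic. Forests are exactly the graphs of treewidth ≤ 1, so tw(G) ≥ 2. The upper and lower bounds meet at 2, so that is the treewidth.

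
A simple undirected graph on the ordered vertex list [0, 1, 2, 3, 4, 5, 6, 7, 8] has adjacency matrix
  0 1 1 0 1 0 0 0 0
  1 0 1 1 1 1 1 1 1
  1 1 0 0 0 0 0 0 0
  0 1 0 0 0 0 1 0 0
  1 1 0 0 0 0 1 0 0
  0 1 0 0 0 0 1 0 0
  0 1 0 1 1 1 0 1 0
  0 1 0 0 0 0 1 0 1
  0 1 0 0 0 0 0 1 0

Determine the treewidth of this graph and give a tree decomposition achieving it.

Every bag has size at most 3, so the width is 3 − 1 = 2 and tw(G) ≤ 2. For the lower bound, the 3 vertices {0, 1, 2} are pairwise adjacent, and any tree decomposition puts a clique entirely inside one bag — forcing width ≥ 2. The upper and lower bounds meet at 2, so that is the treewidth.

Treewidth 2.
Bags: B1 = {1, 5, 6}  B2 = {1, 6, 7}  B3 = {1, 7, 8}  B4 = {1, 4, 6}  B5 = {0, 1, 4}  B6 = {0, 1, 2}  B7 = {1, 3, 6}
Tree: B1–B2, B2–B3, B1–B4, B4–B5, B5–B6, B1–B7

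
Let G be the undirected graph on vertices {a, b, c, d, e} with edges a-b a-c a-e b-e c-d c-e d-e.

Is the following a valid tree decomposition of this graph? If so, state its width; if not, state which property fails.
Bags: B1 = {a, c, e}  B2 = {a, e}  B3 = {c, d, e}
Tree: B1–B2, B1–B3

No — vertex b appears in no bag.

A tree decomposition must satisfy three properties: every vertex lies in some bag; for every edge, both endpoints lie together in some bag; and for every vertex, the bags containing it form a connected subtree. Here vertex b appears in no bag, so the decomposition is invalid.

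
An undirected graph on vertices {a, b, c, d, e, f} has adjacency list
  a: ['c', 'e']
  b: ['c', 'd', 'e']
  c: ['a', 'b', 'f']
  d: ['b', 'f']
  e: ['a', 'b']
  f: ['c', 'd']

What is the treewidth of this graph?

2

A width-2 tree decomposition is:
Bags: B1 = {b, d, f}  B2 = {b, c, f}  B3 = {b, c, e}  B4 = {a, c, e}
Tree: B1–B2, B2–B3, B3–B4
The largest bag has 3 vertices, giving width 2; this decomposition certifies tw(G) ≤ 2. For the lower bound, G contains the cycle d–f–c–b–d, so G is not a forest; only forests have treewidth ≤ 1, hence tw(G) ≥ 2. The upper and lower bounds meet at 2, so that is the treewidth.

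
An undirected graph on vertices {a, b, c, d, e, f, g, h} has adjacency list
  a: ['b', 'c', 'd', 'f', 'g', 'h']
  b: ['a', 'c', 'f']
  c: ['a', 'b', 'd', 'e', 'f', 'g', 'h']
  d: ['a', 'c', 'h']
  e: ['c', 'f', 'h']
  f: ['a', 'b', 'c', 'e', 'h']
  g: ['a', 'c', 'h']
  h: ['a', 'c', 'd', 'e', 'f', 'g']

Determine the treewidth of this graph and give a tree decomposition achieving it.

Treewidth 3.
Bags: B1 = {a, c, d, h}  B2 = {a, c, f, h}  B3 = {c, e, f, h}  B4 = {a, b, c, f}  B5 = {a, c, g, h}
Tree: B1–B2, B2–B3, B2–B4, B1–B5

Each bag holds 4 vertices, so the decomposition has width 3, which upper-bounds the treewidth. On the other hand G contains the 4-clique {c, e, f, h}. A clique must lie in a single bag of any decomposition, so no decomposition can have width below 3. Therefore the treewidth is 3.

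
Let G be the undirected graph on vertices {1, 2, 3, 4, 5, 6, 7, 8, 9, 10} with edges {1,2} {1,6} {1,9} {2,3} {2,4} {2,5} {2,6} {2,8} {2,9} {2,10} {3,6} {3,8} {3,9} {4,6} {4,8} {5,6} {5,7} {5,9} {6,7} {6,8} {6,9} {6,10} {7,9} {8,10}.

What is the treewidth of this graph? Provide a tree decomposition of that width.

Every bag has size at most 4, so the width is 4 − 1 = 3 and tw(G) ≤ 3. For the lower bound, the 4 vertices {2, 6, 8, 10} are pairwise adjacent, and any tree decomposition puts a clique entirely inside one bag — forcing width ≥ 3. The upper and lower bounds meet at 3, so that is the treewidth.

Treewidth 3.
One optimal decomposition is:
Bags: B1 = {2, 3, 6, 9}  B2 = {2, 3, 6, 8}  B3 = {2, 4, 6, 8}  B4 = {2, 5, 6, 9}  B5 = {1, 2, 6, 9}  B6 = {2, 6, 8, 10}  B7 = {5, 6, 7, 9}
Tree: B1–B2, B2–B3, B1–B4, B1–B5, B3–B6, B4–B7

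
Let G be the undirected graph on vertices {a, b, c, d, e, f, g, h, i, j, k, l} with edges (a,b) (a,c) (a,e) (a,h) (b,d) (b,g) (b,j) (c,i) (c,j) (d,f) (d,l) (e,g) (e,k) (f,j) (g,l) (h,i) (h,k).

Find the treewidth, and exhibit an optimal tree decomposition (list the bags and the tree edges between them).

Treewidth 3.
Bags: B1 = {d, f, j, l}  B2 = {b, d, j, l}  B3 = {b, g, j, l}  B4 = {b, c, g, j}  B5 = {a, b, c, g}  B6 = {a, c, e, g}  B7 = {a, c, e, i}  B8 = {a, e, h, i}  B9 = {e, h, i, k}
Tree: B1–B2, B2–B3, B3–B4, B4–B5, B5–B6, B6–B7, B7–B8, B8–B9

The largest bag has 4 vertices, giving width 3; this decomposition certifies tw(G) ≤ 3. For the lower bound: the 4 vertex sets {d,f,l}, {j}, {b}, {a,c,e,g} are disjoint, each induces a connected subgraph, and every pair is joined by at least one edge of G. Contracting each set to a single vertex therefore yields K_{4} as a minor, and since treewidth is minor-monotone, tw(G) ≥ tw(K_{4}) = 3. The upper and lower bounds meet at 3, so that is the treewidth.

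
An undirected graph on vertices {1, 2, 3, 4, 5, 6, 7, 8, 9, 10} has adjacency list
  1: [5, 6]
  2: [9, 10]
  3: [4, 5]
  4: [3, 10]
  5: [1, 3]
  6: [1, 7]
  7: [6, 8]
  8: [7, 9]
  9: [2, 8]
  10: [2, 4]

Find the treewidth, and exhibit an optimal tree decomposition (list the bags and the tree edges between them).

Treewidth 2.
One such decomposition:
Bags: B1 = {3, 4, 10}  B2 = {2, 3, 10}  B3 = {2, 3, 9}  B4 = {3, 8, 9}  B5 = {3, 7, 8}  B6 = {3, 6, 7}  B7 = {1, 3, 6}  B8 = {1, 3, 5}
Tree: B1–B2, B2–B3, B3–B4, B4–B5, B5–B6, B6–B7, B7–B8

The largest bag has 3 vertices, giving width 2; this decomposition certifies tw(G) ≤ 2. The edges 3–4–10–2–9–8–7–6–1–5–3 form a cycle, so G is not a tree and its treewidth is at least 2. Therefore the treewidth is 2.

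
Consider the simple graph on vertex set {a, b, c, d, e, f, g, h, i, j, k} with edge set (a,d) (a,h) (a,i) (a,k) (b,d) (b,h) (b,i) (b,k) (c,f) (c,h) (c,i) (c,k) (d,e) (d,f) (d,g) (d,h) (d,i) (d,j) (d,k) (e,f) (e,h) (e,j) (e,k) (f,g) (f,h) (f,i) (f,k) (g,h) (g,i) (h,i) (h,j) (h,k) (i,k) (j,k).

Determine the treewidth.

4

A width-4 tree decomposition is:
Bags: B1 = {d, f, g, h, i}  B2 = {d, f, h, i, k}  B3 = {d, e, f, h, k}  B4 = {a, d, h, i, k}  B5 = {b, d, h, i, k}  B6 = {c, f, h, i, k}  B7 = {d, e, h, j, k}
Tree: B1–B2, B2–B3, B2–B4, B4–B5, B2–B6, B3–B7
Each bag holds 5 vertices, so the decomposition has width 4, which upper-bounds the treewidth. For the lower bound, the 5 vertices {d, f, g, h, i} are pairwise adjacent, and any tree decomposition puts a clique entirely inside one bag — forcing width ≥ 4. The upper and lower bounds meet at 4, so that is the treewidth.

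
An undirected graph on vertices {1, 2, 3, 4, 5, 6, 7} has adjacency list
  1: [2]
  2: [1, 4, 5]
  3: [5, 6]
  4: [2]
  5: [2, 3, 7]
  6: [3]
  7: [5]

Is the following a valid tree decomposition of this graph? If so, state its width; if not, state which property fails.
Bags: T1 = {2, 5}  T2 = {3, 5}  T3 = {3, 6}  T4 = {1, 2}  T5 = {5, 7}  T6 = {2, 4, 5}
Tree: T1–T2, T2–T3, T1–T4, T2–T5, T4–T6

A tree decomposition must satisfy three properties: every vertex lies in some bag; for every edge, both endpoints lie together in some bag; and for every vertex, the bags containing it form a connected subtree. Here bags containing vertex 5 are not connected in the tree, so the decomposition is invalid.

No — bags containing vertex 5 are not connected in the tree.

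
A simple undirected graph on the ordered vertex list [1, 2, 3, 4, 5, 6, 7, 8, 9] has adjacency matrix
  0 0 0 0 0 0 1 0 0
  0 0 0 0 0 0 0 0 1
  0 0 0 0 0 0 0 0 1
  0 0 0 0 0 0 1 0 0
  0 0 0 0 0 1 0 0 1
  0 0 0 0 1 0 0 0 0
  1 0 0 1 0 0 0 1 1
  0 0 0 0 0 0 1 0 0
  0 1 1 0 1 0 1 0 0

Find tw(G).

1

A width-1 tree decomposition is:
Bags: B1 = {7, 9}  B2 = {4, 7}  B3 = {5, 9}  B4 = {1, 7}  B5 = {5, 6}  B6 = {7, 8}  B7 = {2, 9}  B8 = {3, 9}
Tree: B1–B2, B1–B3, B2–B4, B3–B5, B1–B6, B1–B7, B1–B8
Each bag holds 2 vertices, so the decomposition has width 1, which upper-bounds the treewidth. Any graph with an edge has treewidth ≥ 1, and G has the edge 7–9. Hence tw(G) = 1 exactly.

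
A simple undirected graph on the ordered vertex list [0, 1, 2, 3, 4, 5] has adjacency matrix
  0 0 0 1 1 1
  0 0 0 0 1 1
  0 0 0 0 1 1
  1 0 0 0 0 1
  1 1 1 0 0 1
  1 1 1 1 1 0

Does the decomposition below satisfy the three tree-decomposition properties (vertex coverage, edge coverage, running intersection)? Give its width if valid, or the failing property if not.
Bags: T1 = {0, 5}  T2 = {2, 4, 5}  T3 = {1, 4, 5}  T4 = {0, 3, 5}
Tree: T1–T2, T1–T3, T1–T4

No — edge (4,0) lies in no bag.

A tree decomposition must satisfy three properties: every vertex lies in some bag; for every edge, both endpoints lie together in some bag; and for every vertex, the bags containing it form a connected subtree. Here edge (4,0) lies in no bag, so the decomposition is invalid.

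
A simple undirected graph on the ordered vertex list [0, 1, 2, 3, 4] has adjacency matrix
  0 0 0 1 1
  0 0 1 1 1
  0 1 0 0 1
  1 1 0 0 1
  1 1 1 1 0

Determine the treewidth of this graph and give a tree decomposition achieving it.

Every bag has size at most 3, so the width is 3 − 1 = 2 and tw(G) ≤ 2. Conversely, {0, 3, 4} is a clique of size 3, and the vertices of any clique must share a bag in every tree decomposition; so some bag has ≥ 3 vertices and tw(G) ≥ 2. Combining the bounds, tw(G) = 2.

Treewidth 2.
Bags: B1 = {1, 3, 4}  B2 = {1, 2, 4}  B3 = {0, 3, 4}
Tree: B1–B2, B1–B3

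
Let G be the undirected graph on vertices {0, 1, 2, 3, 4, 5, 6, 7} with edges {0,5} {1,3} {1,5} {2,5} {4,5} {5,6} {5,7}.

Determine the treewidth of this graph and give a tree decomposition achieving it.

Treewidth 1.
One optimal decomposition is:
Bags: B1 = {4, 5}  B2 = {5, 6}  B3 = {5, 7}  B4 = {1, 5}  B5 = {0, 5}  B6 = {2, 5}  B7 = {1, 3}
Tree: B1–B2, B1–B3, B3–B4, B2–B5, B2–B6, B4–B7

Each bag holds 2 vertices, so the decomposition has width 1, which upper-bounds the treewidth. Since G has at least one edge (e.g. 5–4), it is not an edgeless graph, so tw(G) ≥ 1. Combining the bounds, tw(G) = 1.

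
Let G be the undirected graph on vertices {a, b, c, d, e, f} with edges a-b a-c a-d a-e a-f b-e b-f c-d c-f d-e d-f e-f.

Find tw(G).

3

A width-3 tree decomposition is:
Bags: B1 = {a, b, e, f}  B2 = {a, d, e, f}  B3 = {a, c, d, f}
Tree: B1–B2, B2–B3
Every bag has size at most 4, so the width is 4 − 1 = 3 and tw(G) ≤ 3. On the other hand G contains the 4-clique {a, d, e, f}. A clique must lie in a single bag of any decomposition, so no decomposition can have width below 3. Combining the bounds, tw(G) = 3.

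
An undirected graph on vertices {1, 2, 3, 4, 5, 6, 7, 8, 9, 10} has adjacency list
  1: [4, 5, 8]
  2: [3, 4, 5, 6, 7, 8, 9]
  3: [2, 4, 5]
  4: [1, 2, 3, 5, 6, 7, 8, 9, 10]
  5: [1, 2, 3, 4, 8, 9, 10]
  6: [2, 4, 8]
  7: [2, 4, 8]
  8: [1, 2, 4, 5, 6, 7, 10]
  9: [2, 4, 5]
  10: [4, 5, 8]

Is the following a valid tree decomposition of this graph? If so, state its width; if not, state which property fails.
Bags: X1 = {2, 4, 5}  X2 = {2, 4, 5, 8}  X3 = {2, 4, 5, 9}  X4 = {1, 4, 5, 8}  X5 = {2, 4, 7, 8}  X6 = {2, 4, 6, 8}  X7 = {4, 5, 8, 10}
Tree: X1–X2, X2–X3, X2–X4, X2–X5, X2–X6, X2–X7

No — vertex 3 appears in no bag.

A tree decomposition must satisfy three properties: every vertex lies in some bag; for every edge, both endpoints lie together in some bag; and for every vertex, the bags containing it form a connected subtree. Here vertex 3 appears in no bag, so the decomposition is invalid.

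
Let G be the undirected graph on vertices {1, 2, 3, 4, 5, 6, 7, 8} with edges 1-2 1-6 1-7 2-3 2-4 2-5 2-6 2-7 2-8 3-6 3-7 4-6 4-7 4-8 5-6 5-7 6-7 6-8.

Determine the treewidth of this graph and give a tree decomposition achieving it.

The largest bag has 4 vertices, giving width 3; this decomposition certifies tw(G) ≤ 3. For the lower bound, the 4 vertices {2, 4, 6, 8} are pairwise adjacent, and any tree decomposition puts a clique entirely inside one bag — forcing width ≥ 3. Combining the bounds, tw(G) = 3.

Treewidth 3.
One such decomposition:
Bags: B1 = {2, 5, 6, 7}  B2 = {2, 3, 6, 7}  B3 = {2, 4, 6, 7}  B4 = {1, 2, 6, 7}  B5 = {2, 4, 6, 8}
Tree: B1–B2, B1–B3, B3–B4, B3–B5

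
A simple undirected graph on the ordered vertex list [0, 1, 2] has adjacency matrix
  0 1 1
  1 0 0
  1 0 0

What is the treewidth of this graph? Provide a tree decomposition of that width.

Treewidth 1.
One such decomposition:
Bags: B1 = {0, 2}  B2 = {0, 1}
Tree: B1–B2

The largest bag has 2 vertices, giving width 1; this decomposition certifies tw(G) ≤ 1. Any graph with an edge has treewidth ≥ 1, and G has the edge 2–0. Hence tw(G) = 1 exactly.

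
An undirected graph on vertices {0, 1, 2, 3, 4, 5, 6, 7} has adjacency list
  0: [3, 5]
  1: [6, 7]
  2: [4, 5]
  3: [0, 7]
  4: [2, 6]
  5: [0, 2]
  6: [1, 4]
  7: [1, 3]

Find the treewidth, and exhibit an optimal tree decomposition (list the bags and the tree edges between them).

The largest bag has 3 vertices, giving width 2; this decomposition certifies tw(G) ≤ 2. The edges 3–7–1–6–4–2–5–0–3 form a cycle, so G is not a tree and its treewidth is at least 2. Combining the bounds, tw(G) = 2.

Treewidth 2.
One such decomposition:
Bags: B1 = {1, 3, 7}  B2 = {1, 3, 6}  B3 = {3, 4, 6}  B4 = {2, 3, 4}  B5 = {2, 3, 5}  B6 = {0, 3, 5}
Tree: B1–B2, B2–B3, B3–B4, B4–B5, B5–B6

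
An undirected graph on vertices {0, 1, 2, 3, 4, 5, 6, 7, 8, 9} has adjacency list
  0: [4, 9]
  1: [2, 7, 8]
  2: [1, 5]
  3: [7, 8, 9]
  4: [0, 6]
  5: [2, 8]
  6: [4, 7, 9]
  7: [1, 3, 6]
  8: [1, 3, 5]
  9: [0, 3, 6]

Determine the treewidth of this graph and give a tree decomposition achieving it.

Treewidth 2.
One such decomposition:
Bags: B1 = {1, 2, 5}  B2 = {1, 5, 8}  B3 = {1, 7, 8}  B4 = {3, 7, 8}  B5 = {3, 6, 7}  B6 = {3, 6, 9}  B7 = {4, 6, 9}  B8 = {0, 4, 9}
Tree: B1–B2, B2–B3, B3–B4, B4–B5, B5–B6, B6–B7, B7–B8

Each bag holds 3 vertices, so the decomposition has width 2, which upper-bounds the treewidth. The edges 2–5–8–1–2 form a cycle, so G is not a tree and its treewidth is at least 2. The upper and lower bounds meet at 2, so that is the treewidth.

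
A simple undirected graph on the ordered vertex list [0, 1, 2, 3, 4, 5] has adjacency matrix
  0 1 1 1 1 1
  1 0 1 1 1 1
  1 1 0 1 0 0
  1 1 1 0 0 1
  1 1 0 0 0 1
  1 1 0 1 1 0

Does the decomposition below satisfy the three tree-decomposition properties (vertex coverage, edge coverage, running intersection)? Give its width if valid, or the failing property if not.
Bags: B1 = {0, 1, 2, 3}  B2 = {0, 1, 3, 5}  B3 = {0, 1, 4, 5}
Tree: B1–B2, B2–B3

Yes; width 3.

Every vertex of G appears in some bag (union = {0, 1, 2, 3, 4, 5}); every edge is covered by a bag; and for each vertex v the set of bags containing v is connected in the bag tree. The decomposition is therefore valid. The largest bag has 4 vertices, so the width is 3.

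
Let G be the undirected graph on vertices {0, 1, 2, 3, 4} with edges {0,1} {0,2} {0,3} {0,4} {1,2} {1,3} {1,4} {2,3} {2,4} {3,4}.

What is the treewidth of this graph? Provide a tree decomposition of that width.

Treewidth 4.
Bags: B1 = {0, 1, 2, 3, 4}
Tree: (single bag)

A single bag containing all 5 vertices is trivially a valid decomposition of width 4. Conversely, {0, 1, 2, 3, 4} is a clique of size 5, and the vertices of any clique must share a bag in every tree decomposition; so some bag has ≥ 5 vertices and tw(G) ≥ 4. Hence tw(G) = 4 exactly.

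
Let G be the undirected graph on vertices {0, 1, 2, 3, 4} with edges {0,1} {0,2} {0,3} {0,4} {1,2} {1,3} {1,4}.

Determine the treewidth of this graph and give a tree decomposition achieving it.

Treewidth 2.
Bags: B1 = {0, 1, 4}  B2 = {0, 1, 3}  B3 = {0, 1, 2}
Tree: B1–B2, B1–B3

Every bag has size at most 3, so the width is 3 − 1 = 2 and tw(G) ≤ 2. On the other hand G contains the 3-clique {0, 1, 2}. A clique must lie in a single bag of any decomposition, so no decomposition can have width below 2. Combining the bounds, tw(G) = 2.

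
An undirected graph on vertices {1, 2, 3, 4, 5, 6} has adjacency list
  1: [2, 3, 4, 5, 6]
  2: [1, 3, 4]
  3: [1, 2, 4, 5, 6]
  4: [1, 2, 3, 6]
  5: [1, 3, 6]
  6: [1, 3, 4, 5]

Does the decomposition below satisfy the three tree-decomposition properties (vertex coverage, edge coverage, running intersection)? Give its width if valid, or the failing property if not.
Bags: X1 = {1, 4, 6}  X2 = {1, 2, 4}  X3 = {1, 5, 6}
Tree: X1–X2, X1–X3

No — vertex 3 appears in no bag.

A tree decomposition must satisfy three properties: every vertex lies in some bag; for every edge, both endpoints lie together in some bag; and for every vertex, the bags containing it form a connected subtree. Here vertex 3 appears in no bag, so the decomposition is invalid.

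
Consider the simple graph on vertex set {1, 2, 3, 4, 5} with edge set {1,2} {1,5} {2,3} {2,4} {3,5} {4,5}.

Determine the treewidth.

2

A width-2 tree decomposition is:
Bags: B1 = {1, 2, 5}  B2 = {2, 4, 5}  B3 = {2, 3, 5}
Tree: B1–B2, B2–B3
Every bag has size at most 3, so the width is 3 − 1 = 2 and tw(G) ≤ 2. The edges 5–1–2–4–5 form a cycle, so G is not a tree and its treewidth is at least 2. Therefore the treewidth is 2.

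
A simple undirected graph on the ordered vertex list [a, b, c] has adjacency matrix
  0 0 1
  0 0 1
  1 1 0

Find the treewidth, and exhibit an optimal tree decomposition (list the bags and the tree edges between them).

Treewidth 1.
Bags: B1 = {a, c}  B2 = {b, c}
Tree: B1–B2

Every bag has size at most 2, so the width is 2 − 1 = 1 and tw(G) ≤ 1. Any graph with an edge has treewidth ≥ 1, and G has the edge a–c. Therefore the treewidth is 1.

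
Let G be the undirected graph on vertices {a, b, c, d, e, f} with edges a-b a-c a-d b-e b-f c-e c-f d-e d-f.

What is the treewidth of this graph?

A width-3 tree decomposition is:
Bags: B1 = {a, d, e, f}  B2 = {a, b, e, f}  B3 = {a, c, e, f}
Tree: B1–B2, B2–B3
Every bag has size at most 4, so the width is 4 − 1 = 3 and tw(G) ≤ 3. For the lower bound: the 4 vertex sets {d,e}, {b,f}, {a}, {c} are disjoint, each induces a connected subgraph, and every pair is joined by at least one edge of G. Contracting each set to a single vertex therefore yields K_{4} as a minor, and since treewidth is minor-monotone, tw(G) ≥ tw(K_{4}) = 3. Hence tw(G) = 3 exactly.

3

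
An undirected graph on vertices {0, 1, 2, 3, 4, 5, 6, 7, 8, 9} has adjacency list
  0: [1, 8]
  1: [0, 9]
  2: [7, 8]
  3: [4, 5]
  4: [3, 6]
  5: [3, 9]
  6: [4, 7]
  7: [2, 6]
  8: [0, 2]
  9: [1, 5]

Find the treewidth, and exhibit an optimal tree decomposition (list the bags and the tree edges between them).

The largest bag has 3 vertices, giving width 2; this decomposition certifies tw(G) ≤ 2. Since 7–6–4–3–5–9–1–0–8–2–7 is a cycle in G, G is not acyclic. Forests are exactly the graphs of treewidth ≤ 1, so tw(G) ≥ 2. Combining the bounds, tw(G) = 2.

Treewidth 2.
One such decomposition:
Bags: B1 = {4, 6, 7}  B2 = {3, 4, 7}  B3 = {3, 5, 7}  B4 = {5, 7, 9}  B5 = {1, 7, 9}  B6 = {0, 1, 7}  B7 = {0, 7, 8}  B8 = {2, 7, 8}
Tree: B1–B2, B2–B3, B3–B4, B4–B5, B5–B6, B6–B7, B7–B8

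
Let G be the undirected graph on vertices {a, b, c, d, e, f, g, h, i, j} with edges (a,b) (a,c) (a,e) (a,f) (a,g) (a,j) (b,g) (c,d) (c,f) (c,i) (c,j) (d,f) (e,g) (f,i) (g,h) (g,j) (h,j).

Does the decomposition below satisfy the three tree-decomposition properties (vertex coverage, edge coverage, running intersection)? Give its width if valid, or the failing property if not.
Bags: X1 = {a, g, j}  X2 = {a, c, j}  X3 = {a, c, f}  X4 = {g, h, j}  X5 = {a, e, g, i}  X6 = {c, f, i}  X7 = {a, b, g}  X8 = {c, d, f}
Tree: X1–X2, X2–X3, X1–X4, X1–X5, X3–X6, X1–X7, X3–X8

A tree decomposition must satisfy three properties: every vertex lies in some bag; for every edge, both endpoints lie together in some bag; and for every vertex, the bags containing it form a connected subtree. Here bags containing vertex i are not connected in the tree, so the decomposition is invalid.

No — bags containing vertex i are not connected in the tree.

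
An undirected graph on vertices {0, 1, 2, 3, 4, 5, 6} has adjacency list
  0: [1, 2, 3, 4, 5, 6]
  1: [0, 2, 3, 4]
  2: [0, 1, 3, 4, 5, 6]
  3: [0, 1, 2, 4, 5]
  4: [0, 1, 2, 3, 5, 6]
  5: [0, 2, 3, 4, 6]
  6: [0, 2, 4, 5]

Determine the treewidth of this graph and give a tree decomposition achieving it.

Every bag has size at most 5, so the width is 5 − 1 = 4 and tw(G) ≤ 4. On the other hand G contains the 5-clique {0, 1, 2, 3, 4}. A clique must lie in a single bag of any decomposition, so no decomposition can have width below 4. Therefore the treewidth is 4.

Treewidth 4.
One such decomposition:
Bags: B1 = {0, 2, 3, 4, 5}  B2 = {0, 1, 2, 3, 4}  B3 = {0, 2, 4, 5, 6}
Tree: B1–B2, B1–B3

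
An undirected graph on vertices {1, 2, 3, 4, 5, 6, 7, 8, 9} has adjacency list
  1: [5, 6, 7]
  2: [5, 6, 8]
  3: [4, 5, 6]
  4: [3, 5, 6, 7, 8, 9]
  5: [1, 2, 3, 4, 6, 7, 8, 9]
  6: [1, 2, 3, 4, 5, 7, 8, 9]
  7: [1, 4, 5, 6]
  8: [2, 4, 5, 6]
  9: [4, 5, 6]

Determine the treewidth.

A width-3 tree decomposition is:
Bags: B1 = {4, 5, 6, 8}  B2 = {4, 5, 6, 7}  B3 = {3, 4, 5, 6}  B4 = {1, 5, 6, 7}  B5 = {2, 5, 6, 8}  B6 = {4, 5, 6, 9}
Tree: B1–B2, B1–B3, B2–B4, B1–B5, B2–B6
Each bag holds 4 vertices, so the decomposition has width 3, which upper-bounds the treewidth. For the lower bound, the 4 vertices {1, 5, 6, 7} are pairwise adjacent, and any tree decomposition puts a clique entirely inside one bag — forcing width ≥ 3. Combining the bounds, tw(G) = 3.

3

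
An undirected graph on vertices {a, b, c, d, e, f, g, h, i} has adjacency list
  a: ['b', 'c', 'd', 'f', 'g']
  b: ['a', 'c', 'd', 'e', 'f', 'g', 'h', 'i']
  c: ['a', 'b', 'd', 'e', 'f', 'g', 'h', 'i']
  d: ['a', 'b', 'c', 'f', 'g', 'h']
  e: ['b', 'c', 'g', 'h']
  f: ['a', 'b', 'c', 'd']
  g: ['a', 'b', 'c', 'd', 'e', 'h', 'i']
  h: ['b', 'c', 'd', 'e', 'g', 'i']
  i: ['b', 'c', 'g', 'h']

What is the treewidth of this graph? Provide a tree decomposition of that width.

Every bag has size at most 5, so the width is 5 − 1 = 4 and tw(G) ≤ 4. Conversely, {b, c, d, g, h} is a clique of size 5, and the vertices of any clique must share a bag in every tree decomposition; so some bag has ≥ 5 vertices and tw(G) ≥ 4. Combining the bounds, tw(G) = 4.

Treewidth 4.
Bags: B1 = {a, b, c, d, g}  B2 = {b, c, d, g, h}  B3 = {a, b, c, d, f}  B4 = {b, c, g, h, i}  B5 = {b, c, e, g, h}
Tree: B1–B2, B1–B3, B2–B4, B4–B5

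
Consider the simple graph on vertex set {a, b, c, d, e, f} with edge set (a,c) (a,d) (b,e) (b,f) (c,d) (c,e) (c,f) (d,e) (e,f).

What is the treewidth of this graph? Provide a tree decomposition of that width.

Each bag holds 3 vertices, so the decomposition has width 2, which upper-bounds the treewidth. On the other hand G contains the 3-clique {c, d, e}. A clique must lie in a single bag of any decomposition, so no decomposition can have width below 2. Therefore the treewidth is 2.

Treewidth 2.
One such decomposition:
Bags: B1 = {a, c, d}  B2 = {c, d, e}  B3 = {c, e, f}  B4 = {b, e, f}
Tree: B1–B2, B2–B3, B3–B4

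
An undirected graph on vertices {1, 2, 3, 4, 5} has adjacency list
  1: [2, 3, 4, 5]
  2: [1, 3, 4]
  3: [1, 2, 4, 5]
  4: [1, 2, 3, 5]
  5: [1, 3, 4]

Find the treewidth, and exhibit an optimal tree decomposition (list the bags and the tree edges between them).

Treewidth 3.
One such decomposition:
Bags: B1 = {1, 2, 3, 4}  B2 = {1, 3, 4, 5}
Tree: B1–B2

Every bag has size at most 4, so the width is 4 − 1 = 3 and tw(G) ≤ 3. On the other hand G contains the 4-clique {1, 2, 3, 4}. A clique must lie in a single bag of any decomposition, so no decomposition can have width below 3. Hence tw(G) = 3 exactly.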